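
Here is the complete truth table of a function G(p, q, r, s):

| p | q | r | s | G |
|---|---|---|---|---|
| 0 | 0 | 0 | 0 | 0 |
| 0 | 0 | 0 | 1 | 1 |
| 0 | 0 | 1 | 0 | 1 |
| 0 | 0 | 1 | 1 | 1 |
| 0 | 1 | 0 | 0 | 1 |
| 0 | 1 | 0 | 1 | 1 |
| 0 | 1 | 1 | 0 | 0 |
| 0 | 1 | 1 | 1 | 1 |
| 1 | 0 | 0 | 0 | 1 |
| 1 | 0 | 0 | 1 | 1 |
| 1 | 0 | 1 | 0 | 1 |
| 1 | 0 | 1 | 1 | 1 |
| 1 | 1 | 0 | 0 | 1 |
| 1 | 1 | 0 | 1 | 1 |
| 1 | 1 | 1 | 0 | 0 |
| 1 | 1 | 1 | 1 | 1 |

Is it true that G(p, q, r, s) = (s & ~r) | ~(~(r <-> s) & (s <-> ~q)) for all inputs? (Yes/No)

Evaluate (s & ~r) | ~(~(r <-> s) & (s <-> ~q)) on each row and compare to G:
  p=0, q=0, r=0, s=0: formula gives 1, but G = 0 ✗
Row (0,0,0,0) is a counterexample, so the formula is not equivalent to G.

No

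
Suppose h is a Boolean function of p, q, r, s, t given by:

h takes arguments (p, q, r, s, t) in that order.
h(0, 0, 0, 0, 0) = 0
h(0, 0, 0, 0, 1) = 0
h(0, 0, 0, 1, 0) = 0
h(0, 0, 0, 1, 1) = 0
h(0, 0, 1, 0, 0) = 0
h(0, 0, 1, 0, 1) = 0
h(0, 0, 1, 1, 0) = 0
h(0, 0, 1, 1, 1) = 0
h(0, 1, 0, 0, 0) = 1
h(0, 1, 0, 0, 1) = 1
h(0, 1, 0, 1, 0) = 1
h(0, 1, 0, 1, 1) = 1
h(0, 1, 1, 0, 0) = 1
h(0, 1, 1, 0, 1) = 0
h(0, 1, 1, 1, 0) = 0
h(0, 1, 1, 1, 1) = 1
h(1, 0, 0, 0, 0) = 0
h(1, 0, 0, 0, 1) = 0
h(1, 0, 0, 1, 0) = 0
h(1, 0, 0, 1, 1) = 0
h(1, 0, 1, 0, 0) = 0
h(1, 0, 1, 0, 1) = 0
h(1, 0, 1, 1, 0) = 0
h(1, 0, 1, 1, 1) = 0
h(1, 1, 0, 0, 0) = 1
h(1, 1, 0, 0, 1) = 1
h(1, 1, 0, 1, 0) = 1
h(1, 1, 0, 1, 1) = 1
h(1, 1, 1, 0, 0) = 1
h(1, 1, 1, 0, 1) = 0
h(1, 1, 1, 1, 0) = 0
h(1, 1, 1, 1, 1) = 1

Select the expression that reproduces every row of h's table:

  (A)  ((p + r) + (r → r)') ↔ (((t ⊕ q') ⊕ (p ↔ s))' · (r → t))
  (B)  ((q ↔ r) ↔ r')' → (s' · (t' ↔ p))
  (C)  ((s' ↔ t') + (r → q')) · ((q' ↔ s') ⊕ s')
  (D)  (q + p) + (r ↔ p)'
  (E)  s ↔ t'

C

(A) fails at (0,0,0,0,1): the formula yields 1, h is 0.
(B) fails at (0,0,0,0,0): the formula yields 1, h is 0.
(D) fails at (0,0,1,0,0): the formula yields 1, h is 0.
(E) fails at (0,0,0,0,1): the formula yields 1, h is 0.
(C) is the remaining candidate, and it agrees with h on all 32 inputs.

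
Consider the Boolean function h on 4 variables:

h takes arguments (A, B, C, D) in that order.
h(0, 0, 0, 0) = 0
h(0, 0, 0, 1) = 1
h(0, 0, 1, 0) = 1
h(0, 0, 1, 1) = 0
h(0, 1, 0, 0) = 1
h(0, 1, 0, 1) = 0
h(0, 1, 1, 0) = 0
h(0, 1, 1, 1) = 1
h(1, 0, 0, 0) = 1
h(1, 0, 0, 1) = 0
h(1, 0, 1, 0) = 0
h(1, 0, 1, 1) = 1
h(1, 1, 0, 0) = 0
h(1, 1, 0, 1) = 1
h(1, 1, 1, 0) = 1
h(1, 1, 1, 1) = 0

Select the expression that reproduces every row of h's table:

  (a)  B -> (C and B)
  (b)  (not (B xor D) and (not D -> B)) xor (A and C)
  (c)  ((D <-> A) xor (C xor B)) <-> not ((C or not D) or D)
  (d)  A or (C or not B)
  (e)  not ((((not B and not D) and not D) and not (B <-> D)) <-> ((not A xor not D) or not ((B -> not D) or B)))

(a): at (0,0,0,0) it gives 1, but h = 0 — eliminated.
(b): at (0,0,0,1) it gives 0, but h = 1 — eliminated.
(d): at (0,0,0,0) it gives 1, but h = 0 — eliminated.
(e): at (0,0,1,0) it gives 0, but h = 1 — eliminated.
(c) is the remaining candidate, and it agrees with h on all 16 inputs.

c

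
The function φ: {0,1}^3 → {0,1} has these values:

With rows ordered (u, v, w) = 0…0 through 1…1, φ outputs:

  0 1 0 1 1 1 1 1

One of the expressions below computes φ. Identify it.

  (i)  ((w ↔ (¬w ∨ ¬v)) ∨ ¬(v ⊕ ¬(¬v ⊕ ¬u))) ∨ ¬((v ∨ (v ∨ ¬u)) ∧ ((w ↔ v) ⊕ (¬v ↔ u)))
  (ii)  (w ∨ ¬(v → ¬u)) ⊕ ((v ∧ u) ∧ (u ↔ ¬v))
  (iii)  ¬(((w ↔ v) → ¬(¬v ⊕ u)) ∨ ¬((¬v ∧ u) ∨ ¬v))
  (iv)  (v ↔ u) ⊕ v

i

(ii) fails at (1,0,0): the formula yields 0, φ is 1.
(iii) fails at (0,0,0): the formula yields 1, φ is 0.
(iv) fails at (0,0,0): the formula yields 1, φ is 0.
Only (i) survives; checking it on all 8 rows confirms it matches φ.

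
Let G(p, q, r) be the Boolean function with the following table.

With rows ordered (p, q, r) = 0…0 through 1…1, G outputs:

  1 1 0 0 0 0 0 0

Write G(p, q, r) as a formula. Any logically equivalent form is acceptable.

G(p, q, r) = ((not p and not q) and not r) or ((not p and not q) and r)

Collect the rows where G=1 — (0,0,0), (0,0,1) — and write one minterm per row: ¬p·¬q·¬r, ¬p·¬q·r. Their union (logical OR) reproduces the table exactly.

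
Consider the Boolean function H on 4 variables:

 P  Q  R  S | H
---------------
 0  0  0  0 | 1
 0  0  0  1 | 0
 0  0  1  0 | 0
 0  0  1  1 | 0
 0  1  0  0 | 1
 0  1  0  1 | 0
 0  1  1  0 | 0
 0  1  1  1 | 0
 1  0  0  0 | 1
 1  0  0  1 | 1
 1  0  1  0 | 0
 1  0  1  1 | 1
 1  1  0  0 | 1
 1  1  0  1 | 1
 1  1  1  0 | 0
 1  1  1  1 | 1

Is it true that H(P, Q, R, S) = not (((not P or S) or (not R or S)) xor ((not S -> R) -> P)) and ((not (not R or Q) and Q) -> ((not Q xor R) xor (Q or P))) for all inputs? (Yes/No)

Yes

Evaluate not (((not P or S) or (not R or S)) xor ((not S -> R) -> P)) and ((not (not R or Q) and Q) -> ((not Q xor R) xor (Q or P))) on each row and compare to H:
  P=0, Q=0, R=0, S=0: formula gives 1, H = 1 ✓
  P=0, Q=0, R=0, S=1: formula gives 0, H = 0 ✓
  P=0, Q=0, R=1, S=0: formula gives 0, H = 0 ✓
  P=0, Q=0, R=1, S=1: formula gives 0, H = 0 ✓
  … (the remaining 12 rows also agree.)
All 16 rows match — the expression computes H exactly.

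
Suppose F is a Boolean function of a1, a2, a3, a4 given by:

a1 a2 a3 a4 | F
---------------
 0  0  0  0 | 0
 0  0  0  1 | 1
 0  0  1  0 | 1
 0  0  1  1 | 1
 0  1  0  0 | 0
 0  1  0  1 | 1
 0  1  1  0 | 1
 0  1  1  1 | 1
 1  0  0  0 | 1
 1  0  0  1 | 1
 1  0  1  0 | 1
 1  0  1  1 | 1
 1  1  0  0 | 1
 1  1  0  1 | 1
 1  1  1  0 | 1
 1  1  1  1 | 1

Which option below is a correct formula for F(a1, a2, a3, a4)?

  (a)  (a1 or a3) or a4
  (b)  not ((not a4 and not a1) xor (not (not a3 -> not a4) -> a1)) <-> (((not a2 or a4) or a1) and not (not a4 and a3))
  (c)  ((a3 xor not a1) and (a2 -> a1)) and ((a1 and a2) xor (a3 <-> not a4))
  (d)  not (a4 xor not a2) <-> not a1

(b) fails at (0,0,0,0): the formula yields 1, F is 0.
(c) fails at (0,0,1,0): the formula yields 0, F is 1.
(d) fails at (0,0,1,0): the formula yields 0, F is 1.
(a) is the remaining candidate, and it agrees with F on all 16 inputs.

a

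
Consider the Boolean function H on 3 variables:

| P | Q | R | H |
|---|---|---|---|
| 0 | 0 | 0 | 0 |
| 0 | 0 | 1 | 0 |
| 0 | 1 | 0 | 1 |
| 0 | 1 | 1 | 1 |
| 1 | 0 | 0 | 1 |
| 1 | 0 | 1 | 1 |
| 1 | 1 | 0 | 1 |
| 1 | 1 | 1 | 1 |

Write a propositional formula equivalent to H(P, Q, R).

H(P, Q, R) = ¬(((¬P ∧ ¬Q) ∧ ¬R) ∨ ((¬P ∧ ¬Q) ∧ R))

There are just 2 zero rows: (0,0,0), (0,0,1). Their minterms are ¬P·¬Q·¬R, ¬P·¬Q·R; the OR of those covers precisely the 0-outputs, and negating it yields H.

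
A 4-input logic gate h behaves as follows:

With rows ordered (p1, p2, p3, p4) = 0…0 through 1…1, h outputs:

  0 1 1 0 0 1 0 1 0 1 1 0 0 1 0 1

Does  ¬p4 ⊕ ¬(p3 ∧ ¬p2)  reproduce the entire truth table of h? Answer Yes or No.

Evaluate ¬p4 ⊕ ¬(p3 ∧ ¬p2) on each row and compare to h:
  p1=0, p2=0, p3=0, p4=0: formula gives 0, h = 0 ✓
  p1=0, p2=0, p3=0, p4=1: formula gives 1, h = 1 ✓
  p1=0, p2=0, p3=1, p4=0: formula gives 1, h = 1 ✓
  p1=0, p2=0, p3=1, p4=1: formula gives 0, h = 0 ✓
  … (the remaining 12 rows also agree.)
No disagreement on any input; they are logically equivalent.

Yes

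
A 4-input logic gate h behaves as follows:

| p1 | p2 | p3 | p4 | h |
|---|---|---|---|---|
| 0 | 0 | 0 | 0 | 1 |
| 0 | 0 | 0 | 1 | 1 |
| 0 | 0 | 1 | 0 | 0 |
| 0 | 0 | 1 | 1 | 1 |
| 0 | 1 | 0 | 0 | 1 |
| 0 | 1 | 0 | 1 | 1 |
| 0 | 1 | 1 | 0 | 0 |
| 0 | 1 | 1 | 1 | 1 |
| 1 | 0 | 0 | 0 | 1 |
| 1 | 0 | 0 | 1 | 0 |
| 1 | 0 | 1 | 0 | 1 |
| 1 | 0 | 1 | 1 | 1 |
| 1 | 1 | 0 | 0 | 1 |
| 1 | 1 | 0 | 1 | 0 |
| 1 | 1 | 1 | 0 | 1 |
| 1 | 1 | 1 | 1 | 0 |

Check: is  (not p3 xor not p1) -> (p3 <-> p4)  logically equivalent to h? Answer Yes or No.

No

Test each input against both h and the formula:
  p1=0, p2=0, p3=0, p4=0: formula gives 1, h = 1 ✓
  p1=0, p2=0, p3=0, p4=1: formula gives 1, h = 1 ✓
  p1=0, p2=0, p3=1, p4=0: formula gives 0, h = 0 ✓
  p1=0, p2=0, p3=1, p4=1: formula gives 1, h = 1 ✓
  …
  p1=1, p2=1, p3=1, p4=1: formula gives 1, but h = 0 ✗
A single disagreement suffices: at (1,1,1,1) they differ, so the formula does not compute h.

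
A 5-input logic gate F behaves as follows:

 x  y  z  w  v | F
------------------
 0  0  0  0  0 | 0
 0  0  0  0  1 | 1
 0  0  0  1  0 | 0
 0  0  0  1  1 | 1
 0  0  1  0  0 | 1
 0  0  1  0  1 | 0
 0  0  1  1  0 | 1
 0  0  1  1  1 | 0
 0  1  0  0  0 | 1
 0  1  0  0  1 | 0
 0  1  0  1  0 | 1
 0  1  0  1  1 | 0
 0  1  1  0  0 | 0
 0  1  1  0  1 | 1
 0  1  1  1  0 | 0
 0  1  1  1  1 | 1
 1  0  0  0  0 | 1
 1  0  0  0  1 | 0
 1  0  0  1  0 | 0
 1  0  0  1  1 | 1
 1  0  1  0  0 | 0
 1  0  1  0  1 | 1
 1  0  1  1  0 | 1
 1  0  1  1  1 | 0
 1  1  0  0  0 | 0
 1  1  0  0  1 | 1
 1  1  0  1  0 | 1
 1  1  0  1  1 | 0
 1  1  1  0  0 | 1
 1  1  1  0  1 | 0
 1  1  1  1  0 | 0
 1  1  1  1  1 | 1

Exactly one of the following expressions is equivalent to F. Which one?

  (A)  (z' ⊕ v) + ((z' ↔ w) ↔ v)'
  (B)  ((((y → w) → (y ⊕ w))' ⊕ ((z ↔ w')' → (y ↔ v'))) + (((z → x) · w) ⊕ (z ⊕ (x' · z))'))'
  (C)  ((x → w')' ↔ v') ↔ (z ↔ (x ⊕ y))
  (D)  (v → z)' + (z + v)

(A): at (0,0,0,0,0) it gives 1, but F = 0 — eliminated.
(B): at (0,0,0,0,1) it gives 0, but F = 1 — eliminated.
(D): at (0,0,1,0,1) it gives 1, but F = 0 — eliminated.
That leaves (C). Evaluating it on every row reproduces the table of F exactly.

C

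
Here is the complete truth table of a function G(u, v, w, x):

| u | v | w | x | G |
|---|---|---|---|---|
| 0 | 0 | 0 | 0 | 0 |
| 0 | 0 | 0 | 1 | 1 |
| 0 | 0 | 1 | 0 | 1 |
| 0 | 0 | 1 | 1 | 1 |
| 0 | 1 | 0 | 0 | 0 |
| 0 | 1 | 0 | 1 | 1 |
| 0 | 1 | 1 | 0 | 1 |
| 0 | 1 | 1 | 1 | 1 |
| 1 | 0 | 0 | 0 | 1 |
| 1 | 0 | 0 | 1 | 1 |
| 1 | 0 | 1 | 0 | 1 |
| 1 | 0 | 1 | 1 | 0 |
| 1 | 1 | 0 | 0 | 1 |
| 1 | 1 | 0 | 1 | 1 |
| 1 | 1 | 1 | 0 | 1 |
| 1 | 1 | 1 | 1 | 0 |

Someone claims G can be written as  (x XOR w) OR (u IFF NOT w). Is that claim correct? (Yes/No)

Check the formula against G row by row:
  u=0, v=0, w=0, x=0: formula gives 0, G = 0 ✓
  u=0, v=0, w=0, x=1: formula gives 1, G = 1 ✓
  u=0, v=0, w=1, x=0: formula gives 1, G = 1 ✓
  u=0, v=0, w=1, x=1: formula gives 1, G = 1 ✓
  …and likewise for the remaining 12 rows.
Every row agrees, so the formula is equivalent.

Yes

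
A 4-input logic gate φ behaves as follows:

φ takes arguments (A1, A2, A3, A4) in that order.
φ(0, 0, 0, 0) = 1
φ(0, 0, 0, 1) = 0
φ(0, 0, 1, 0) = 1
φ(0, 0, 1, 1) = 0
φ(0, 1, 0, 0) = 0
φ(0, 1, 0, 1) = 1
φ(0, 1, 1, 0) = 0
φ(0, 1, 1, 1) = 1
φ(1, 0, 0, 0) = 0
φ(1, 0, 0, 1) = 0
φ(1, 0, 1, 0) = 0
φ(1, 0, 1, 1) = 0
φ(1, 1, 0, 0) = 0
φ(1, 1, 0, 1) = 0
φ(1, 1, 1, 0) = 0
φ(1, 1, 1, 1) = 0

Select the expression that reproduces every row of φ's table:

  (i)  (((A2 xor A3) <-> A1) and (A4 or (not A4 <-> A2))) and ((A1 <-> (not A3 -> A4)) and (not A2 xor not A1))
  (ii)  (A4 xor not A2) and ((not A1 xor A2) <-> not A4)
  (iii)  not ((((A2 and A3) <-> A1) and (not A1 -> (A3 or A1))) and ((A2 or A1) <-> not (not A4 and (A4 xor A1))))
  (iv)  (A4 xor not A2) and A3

(i) fails at (0,0,0,0): the formula yields 0, φ is 1.
(iii) fails at (0,0,0,1): the formula yields 1, φ is 0.
(iv) fails at (0,0,0,0): the formula yields 0, φ is 1.
(ii) is the remaining candidate, and it agrees with φ on all 16 inputs.

ii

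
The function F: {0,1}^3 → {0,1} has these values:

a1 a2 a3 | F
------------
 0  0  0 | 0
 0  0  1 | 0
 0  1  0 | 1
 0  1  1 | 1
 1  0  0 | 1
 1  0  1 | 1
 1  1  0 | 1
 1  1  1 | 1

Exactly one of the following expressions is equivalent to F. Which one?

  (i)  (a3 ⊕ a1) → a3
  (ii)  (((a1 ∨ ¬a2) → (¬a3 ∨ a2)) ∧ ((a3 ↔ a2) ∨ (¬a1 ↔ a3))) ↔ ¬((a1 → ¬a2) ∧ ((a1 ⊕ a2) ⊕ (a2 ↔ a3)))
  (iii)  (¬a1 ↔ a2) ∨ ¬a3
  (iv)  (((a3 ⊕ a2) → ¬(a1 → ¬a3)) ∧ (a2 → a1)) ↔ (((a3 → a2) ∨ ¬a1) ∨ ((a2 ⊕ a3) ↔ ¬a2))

(i): at (0,0,0) it gives 1, but F = 0 — eliminated.
(iii): at (0,0,0) it gives 1, but F = 0 — eliminated.
(iv): at (0,0,0) it gives 1, but F = 0 — eliminated.
That leaves (ii). Evaluating it on every row reproduces the table of F exactly.

ii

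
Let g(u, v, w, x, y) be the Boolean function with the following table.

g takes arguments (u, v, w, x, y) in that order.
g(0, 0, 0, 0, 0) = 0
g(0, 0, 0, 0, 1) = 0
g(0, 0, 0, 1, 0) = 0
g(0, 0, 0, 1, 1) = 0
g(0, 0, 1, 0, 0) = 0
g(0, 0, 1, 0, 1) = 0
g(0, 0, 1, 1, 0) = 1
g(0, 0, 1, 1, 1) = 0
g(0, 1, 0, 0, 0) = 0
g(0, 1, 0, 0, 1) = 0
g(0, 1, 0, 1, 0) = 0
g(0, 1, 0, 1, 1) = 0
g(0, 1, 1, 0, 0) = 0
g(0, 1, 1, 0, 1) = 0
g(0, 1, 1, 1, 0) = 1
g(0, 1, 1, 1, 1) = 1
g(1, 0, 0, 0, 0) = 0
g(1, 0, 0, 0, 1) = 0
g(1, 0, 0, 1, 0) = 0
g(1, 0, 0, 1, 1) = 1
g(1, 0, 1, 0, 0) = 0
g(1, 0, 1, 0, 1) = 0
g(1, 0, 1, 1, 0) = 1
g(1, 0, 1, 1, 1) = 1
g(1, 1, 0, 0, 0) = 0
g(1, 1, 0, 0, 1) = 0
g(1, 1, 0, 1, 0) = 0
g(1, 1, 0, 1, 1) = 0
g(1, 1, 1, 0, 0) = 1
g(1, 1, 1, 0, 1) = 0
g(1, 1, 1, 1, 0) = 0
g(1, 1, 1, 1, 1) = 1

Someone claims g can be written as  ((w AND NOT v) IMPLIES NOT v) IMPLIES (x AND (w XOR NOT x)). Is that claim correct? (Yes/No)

Test each input against both g and the formula:
  u=0, v=0, w=0, x=0, y=0: formula gives 0, g = 0 ✓
  u=0, v=0, w=0, x=0, y=1: formula gives 0, g = 0 ✓
  u=0, v=0, w=0, x=1, y=0: formula gives 0, g = 0 ✓
  u=0, v=0, w=0, x=1, y=1: formula gives 0, g = 0 ✓
  …
  u=0, v=0, w=1, x=1, y=1: formula gives 1, but g = 0 ✗
Since they disagree at (0,0,1,1,1), the expression is not a correct formula for g.

No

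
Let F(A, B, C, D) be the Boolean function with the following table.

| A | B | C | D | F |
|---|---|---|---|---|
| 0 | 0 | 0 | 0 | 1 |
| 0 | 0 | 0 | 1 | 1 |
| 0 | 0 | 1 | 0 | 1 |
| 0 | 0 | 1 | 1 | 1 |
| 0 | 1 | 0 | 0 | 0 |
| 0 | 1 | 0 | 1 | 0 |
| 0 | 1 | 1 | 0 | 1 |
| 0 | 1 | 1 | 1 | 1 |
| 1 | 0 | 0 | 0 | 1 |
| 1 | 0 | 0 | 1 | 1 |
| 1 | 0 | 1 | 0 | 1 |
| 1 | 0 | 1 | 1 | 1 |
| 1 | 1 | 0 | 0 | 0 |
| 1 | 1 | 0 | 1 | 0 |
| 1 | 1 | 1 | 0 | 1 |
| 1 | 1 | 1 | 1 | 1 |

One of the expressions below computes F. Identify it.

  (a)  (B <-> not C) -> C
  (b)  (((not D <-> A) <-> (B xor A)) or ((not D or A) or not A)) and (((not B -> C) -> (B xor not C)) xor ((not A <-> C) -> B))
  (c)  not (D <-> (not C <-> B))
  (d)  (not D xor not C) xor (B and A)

(b) disagrees with F on (0,0,0,0) (formula → 0, table → 1); rule it out.
(c) disagrees with F on (0,0,0,0) (formula → 0, table → 1); rule it out.
(d) disagrees with F on (0,0,0,0) (formula → 0, table → 1); rule it out.
(a) is the remaining candidate, and it agrees with F on all 16 inputs.

a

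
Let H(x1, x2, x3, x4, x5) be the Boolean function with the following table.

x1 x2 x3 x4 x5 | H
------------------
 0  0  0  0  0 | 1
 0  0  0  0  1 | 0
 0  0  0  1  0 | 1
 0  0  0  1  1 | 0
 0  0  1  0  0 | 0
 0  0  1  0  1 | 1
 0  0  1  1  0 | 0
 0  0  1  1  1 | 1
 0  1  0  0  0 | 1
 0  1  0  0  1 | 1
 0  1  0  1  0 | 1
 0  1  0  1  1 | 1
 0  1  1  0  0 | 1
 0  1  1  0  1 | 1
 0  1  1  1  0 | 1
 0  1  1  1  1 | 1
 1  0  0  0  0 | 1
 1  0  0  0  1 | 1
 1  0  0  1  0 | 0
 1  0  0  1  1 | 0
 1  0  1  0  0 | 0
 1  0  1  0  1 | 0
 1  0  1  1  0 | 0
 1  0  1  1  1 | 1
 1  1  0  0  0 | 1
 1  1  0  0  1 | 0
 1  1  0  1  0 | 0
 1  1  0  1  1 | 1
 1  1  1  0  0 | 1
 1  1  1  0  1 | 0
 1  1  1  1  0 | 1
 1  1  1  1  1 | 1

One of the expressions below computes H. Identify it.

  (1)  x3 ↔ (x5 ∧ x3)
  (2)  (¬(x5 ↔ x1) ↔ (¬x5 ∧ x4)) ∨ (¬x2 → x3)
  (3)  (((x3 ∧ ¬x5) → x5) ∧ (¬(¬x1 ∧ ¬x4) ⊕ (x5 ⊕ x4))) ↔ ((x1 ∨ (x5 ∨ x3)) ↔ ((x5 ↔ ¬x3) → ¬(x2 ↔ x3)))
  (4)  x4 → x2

(1) disagrees with H on (0,0,0,0,1) (formula → 1, table → 0); rule it out.
(2) disagrees with H on (0,0,0,1,0) (formula → 0, table → 1); rule it out.
(4) disagrees with H on (0,0,0,0,1) (formula → 1, table → 0); rule it out.
(3) is the remaining candidate, and it agrees with H on all 32 inputs.

3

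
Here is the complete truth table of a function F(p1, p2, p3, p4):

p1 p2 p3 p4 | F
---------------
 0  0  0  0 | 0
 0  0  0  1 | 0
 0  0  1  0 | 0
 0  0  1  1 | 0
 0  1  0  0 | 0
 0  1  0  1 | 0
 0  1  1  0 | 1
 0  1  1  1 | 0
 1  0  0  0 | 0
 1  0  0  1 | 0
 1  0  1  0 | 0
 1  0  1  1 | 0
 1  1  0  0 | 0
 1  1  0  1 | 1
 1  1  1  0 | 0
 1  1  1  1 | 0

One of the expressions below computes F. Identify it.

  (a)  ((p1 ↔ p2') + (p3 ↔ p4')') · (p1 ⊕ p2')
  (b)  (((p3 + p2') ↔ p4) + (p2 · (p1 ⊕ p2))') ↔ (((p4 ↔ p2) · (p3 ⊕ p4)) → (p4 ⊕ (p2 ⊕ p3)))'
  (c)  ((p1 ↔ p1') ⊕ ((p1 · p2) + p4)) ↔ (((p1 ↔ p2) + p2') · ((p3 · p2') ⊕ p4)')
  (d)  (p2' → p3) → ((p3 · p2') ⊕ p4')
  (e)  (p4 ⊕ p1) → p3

b

(a) fails at (0,0,0,0): the formula yields 1, F is 0.
(c) fails at (0,0,1,0): the formula yields 1, F is 0.
(d) fails at (0,0,0,0): the formula yields 1, F is 0.
(e) fails at (0,0,0,0): the formula yields 1, F is 0.
Only (b) survives; checking it on all 16 rows confirms it matches F.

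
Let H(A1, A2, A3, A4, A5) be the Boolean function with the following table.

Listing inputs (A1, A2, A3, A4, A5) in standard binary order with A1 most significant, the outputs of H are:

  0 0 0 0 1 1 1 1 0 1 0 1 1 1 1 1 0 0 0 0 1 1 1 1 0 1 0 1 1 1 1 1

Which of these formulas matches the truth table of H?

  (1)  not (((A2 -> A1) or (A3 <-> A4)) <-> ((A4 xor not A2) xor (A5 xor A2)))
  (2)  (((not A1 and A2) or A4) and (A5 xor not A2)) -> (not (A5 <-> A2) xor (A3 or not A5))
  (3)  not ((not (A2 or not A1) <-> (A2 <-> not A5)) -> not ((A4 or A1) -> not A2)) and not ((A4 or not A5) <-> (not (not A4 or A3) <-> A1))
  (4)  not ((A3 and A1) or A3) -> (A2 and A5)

4

(1) fails at (0,0,0,0,1): the formula yields 1, H is 0.
(2) fails at (0,0,0,0,0): the formula yields 1, H is 0.
(3) fails at (0,0,0,1,0): the formula yields 1, H is 0.
(4) is the remaining candidate, and it agrees with H on all 32 inputs.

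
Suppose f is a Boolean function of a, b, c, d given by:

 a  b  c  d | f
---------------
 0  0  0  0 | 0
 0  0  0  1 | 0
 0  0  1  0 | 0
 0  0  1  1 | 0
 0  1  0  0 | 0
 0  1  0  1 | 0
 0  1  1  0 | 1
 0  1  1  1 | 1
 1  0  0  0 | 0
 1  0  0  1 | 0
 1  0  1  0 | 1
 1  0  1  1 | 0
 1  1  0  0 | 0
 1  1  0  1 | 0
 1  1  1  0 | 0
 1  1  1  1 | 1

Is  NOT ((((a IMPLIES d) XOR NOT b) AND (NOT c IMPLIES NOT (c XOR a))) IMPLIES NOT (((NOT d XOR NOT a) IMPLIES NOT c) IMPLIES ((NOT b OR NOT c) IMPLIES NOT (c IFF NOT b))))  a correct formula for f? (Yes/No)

Evaluate NOT ((((a IMPLIES d) XOR NOT b) AND (NOT c IMPLIES NOT (c XOR a))) IMPLIES NOT (((NOT d XOR NOT a) IMPLIES NOT c) IMPLIES ((NOT b OR NOT c) IMPLIES NOT (c IFF NOT b)))) on each row and compare to f:
  a=0, b=0, c=0, d=0: formula gives 0, f = 0 ✓
  a=0, b=0, c=0, d=1: formula gives 0, f = 0 ✓
  a=0, b=0, c=1, d=0: formula gives 0, f = 0 ✓
  a=0, b=0, c=1, d=1: formula gives 0, f = 0 ✓
  … (the remaining 12 rows also agree.)
No disagreement on any input; they are logically equivalent.

Yes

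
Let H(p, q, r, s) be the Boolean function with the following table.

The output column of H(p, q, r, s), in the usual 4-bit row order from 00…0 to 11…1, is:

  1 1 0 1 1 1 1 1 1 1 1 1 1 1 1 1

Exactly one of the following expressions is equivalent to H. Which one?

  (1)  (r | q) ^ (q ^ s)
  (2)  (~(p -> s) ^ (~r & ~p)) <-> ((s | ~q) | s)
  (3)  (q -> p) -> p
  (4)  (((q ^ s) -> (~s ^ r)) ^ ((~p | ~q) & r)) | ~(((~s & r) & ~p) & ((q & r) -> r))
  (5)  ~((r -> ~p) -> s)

4

(1) fails at (0,0,0,0): the formula yields 0, H is 1.
(2) fails at (0,0,1,1): the formula yields 0, H is 1.
(3) fails at (0,0,0,0): the formula yields 0, H is 1.
(5) fails at (0,0,0,1): the formula yields 0, H is 1.
Only (4) survives; checking it on all 16 rows confirms it matches H.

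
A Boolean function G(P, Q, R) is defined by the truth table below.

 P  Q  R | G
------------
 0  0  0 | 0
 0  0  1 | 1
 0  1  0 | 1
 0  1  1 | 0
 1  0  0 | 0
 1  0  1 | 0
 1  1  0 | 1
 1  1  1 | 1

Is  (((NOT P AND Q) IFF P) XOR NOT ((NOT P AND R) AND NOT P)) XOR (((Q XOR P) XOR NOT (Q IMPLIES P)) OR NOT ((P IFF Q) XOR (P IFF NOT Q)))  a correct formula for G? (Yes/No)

Yes

Check the formula against G row by row:
  P=0, Q=0, R=0: formula gives 0, G = 0 ✓
  P=0, Q=0, R=1: formula gives 1, G = 1 ✓
  P=0, Q=1, R=0: formula gives 1, G = 1 ✓
  P=0, Q=1, R=1: formula gives 0, G = 0 ✓
  P=1, Q=0, R=0: formula gives 0, G = 0 ✓
  …and likewise for the remaining 3 rows.
All 8 rows match — the expression computes G exactly.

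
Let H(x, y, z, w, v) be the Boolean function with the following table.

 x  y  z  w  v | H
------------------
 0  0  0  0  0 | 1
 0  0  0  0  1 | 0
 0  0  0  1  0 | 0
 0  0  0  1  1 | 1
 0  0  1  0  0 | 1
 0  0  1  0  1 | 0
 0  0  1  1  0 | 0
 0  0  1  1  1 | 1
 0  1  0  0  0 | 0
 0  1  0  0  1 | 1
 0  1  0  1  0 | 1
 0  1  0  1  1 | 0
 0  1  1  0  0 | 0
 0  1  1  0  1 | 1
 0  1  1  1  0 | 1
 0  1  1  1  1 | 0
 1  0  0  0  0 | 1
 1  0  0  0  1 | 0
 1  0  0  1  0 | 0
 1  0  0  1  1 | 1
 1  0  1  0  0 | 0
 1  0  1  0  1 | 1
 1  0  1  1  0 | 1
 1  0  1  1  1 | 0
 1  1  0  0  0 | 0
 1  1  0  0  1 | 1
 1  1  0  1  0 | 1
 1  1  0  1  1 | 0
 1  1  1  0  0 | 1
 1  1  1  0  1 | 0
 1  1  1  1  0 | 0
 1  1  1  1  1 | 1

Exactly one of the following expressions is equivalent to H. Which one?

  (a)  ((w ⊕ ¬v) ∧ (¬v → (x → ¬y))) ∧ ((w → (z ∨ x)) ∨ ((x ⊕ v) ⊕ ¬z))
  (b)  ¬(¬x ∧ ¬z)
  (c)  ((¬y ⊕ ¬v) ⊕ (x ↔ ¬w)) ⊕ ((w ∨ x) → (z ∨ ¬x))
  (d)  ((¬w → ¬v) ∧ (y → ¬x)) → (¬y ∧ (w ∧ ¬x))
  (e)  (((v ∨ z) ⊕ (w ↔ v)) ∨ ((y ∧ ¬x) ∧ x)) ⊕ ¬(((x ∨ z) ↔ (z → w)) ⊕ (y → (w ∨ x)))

c

(a): at (0,0,0,1,1) it gives 0, but H = 1 — eliminated.
(b): at (0,0,0,0,0) it gives 0, but H = 1 — eliminated.
(d): at (0,0,0,0,0) it gives 0, but H = 1 — eliminated.
(e): at (0,0,0,0,1) it gives 1, but H = 0 — eliminated.
That leaves (c). Evaluating it on every row reproduces the table of H exactly.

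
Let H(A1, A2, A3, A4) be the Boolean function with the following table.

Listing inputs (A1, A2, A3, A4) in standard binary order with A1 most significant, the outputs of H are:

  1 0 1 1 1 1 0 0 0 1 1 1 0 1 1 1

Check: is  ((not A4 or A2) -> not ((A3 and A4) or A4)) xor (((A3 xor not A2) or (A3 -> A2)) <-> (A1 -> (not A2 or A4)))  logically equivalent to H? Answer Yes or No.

Test each input against both H and the formula:
  A1=0, A2=0, A3=0, A4=0: formula gives 0, but H = 1 ✗
A single disagreement suffices: at (0,0,0,0) they differ, so the formula does not compute H.

No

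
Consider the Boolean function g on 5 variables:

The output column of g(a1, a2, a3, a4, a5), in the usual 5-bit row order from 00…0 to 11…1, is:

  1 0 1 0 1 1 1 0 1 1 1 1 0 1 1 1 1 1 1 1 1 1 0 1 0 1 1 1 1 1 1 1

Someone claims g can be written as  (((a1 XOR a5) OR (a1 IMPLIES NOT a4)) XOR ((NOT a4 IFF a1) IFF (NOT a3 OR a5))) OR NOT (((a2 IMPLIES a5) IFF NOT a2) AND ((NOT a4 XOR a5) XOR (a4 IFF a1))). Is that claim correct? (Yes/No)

No

Test each input against both g and the formula:
  a1=0, a2=0, a3=0, a4=0, a5=0: formula gives 1, g = 1 ✓
  a1=0, a2=0, a3=0, a4=0, a5=1: formula gives 1, but g = 0 ✗
Since they disagree at (0,0,0,0,1), the expression is not a correct formula for g.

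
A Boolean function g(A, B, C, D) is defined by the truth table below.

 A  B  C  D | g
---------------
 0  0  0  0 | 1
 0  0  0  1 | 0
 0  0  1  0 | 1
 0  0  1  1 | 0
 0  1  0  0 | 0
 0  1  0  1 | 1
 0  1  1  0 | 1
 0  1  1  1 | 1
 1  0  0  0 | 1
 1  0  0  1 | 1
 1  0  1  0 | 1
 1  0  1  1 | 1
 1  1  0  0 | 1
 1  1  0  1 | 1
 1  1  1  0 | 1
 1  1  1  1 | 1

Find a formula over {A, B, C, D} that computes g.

The 0-rows are (0,0,0,1), (0,0,1,1), (0,1,0,0). Take each as a conjunction (¬A·¬B·¬C·D, ¬A·¬B·C·D, ¬A·B·¬C·¬D), form their disjunction, and complement — that gives a formula that is 1 everywhere g is.

g(A, B, C, D) = ~(((((~A & ~B) & ~C) & D) | (((~A & ~B) & C) & D)) | (((~A & B) & ~C) & ~D))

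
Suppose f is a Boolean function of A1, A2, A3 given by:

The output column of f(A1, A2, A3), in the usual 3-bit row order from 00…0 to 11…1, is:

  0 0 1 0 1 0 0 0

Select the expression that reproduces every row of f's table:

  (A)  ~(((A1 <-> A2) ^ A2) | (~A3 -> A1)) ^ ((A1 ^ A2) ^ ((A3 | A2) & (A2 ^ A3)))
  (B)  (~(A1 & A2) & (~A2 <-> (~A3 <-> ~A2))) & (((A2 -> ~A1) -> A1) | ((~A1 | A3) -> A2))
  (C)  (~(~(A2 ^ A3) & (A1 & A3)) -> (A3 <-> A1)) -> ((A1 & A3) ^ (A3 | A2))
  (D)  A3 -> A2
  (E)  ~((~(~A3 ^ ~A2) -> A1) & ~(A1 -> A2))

(A) disagrees with f on (0,0,1) (formula → 1, table → 0); rule it out.
(C) disagrees with f on (0,0,1) (formula → 1, table → 0); rule it out.
(D) disagrees with f on (0,0,0) (formula → 1, table → 0); rule it out.
(E) disagrees with f on (0,0,0) (formula → 1, table → 0); rule it out.
Only (B) survives; checking it on all 8 rows confirms it matches f.

B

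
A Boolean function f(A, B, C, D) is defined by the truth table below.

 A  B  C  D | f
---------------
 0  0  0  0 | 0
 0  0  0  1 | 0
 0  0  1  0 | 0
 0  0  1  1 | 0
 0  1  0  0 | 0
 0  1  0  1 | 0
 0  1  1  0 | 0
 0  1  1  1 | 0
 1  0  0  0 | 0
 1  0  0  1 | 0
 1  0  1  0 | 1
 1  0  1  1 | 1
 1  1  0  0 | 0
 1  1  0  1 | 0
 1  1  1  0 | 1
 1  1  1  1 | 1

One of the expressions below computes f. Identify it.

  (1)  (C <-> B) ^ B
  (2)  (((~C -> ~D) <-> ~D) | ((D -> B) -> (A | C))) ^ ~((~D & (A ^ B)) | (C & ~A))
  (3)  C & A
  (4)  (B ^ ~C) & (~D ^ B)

3

(1) disagrees with f on (0,0,0,0) (formula → 1, table → 0); rule it out.
(2) disagrees with f on (0,0,1,0) (formula → 1, table → 0); rule it out.
(4) disagrees with f on (0,0,0,0) (formula → 1, table → 0); rule it out.
(3) is the remaining candidate, and it agrees with f on all 16 inputs.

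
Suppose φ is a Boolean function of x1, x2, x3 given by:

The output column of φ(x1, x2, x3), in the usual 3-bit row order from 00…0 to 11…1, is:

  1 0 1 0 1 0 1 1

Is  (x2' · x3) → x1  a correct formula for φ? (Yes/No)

No

Test each input against both φ and the formula:
  x1=0, x2=0, x3=0: formula gives 1, φ = 1 ✓
  x1=0, x2=0, x3=1: formula gives 0, φ = 0 ✓
  x1=0, x2=1, x3=0: formula gives 1, φ = 1 ✓
  x1=0, x2=1, x3=1: formula gives 1, but φ = 0 ✗
Row (0,1,1) is a counterexample, so the formula is not equivalent to φ.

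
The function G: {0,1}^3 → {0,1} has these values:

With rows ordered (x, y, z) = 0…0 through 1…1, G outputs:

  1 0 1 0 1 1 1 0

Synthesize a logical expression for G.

G is 0 on only 3 rows — (0,0,1), (0,1,1), (1,1,1). Writing each as a minterm (¬x·¬y·z, ¬x·y·z, x·y·z) and OR-ing them characterizes exactly where G=0, so G is the negation of that disjunction.

G(x, y, z) = NOT ((((NOT x AND NOT y) AND z) OR ((NOT x AND y) AND z)) OR ((x AND y) AND z))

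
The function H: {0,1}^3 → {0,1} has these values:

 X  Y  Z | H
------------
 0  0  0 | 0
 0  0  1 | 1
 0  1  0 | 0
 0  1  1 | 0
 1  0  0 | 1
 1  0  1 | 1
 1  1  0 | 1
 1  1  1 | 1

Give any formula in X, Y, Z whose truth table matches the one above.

H is 0 on only 3 rows — (0,0,0), (0,1,0), (0,1,1). Writing each as a minterm (¬X·¬Y·¬Z, ¬X·Y·¬Z, ¬X·Y·Z) and OR-ing them characterizes exactly where H=0, so H is the negation of that disjunction.

H(X, Y, Z) = NOT ((((NOT X AND NOT Y) AND NOT Z) OR ((NOT X AND Y) AND NOT Z)) OR ((NOT X AND Y) AND Z))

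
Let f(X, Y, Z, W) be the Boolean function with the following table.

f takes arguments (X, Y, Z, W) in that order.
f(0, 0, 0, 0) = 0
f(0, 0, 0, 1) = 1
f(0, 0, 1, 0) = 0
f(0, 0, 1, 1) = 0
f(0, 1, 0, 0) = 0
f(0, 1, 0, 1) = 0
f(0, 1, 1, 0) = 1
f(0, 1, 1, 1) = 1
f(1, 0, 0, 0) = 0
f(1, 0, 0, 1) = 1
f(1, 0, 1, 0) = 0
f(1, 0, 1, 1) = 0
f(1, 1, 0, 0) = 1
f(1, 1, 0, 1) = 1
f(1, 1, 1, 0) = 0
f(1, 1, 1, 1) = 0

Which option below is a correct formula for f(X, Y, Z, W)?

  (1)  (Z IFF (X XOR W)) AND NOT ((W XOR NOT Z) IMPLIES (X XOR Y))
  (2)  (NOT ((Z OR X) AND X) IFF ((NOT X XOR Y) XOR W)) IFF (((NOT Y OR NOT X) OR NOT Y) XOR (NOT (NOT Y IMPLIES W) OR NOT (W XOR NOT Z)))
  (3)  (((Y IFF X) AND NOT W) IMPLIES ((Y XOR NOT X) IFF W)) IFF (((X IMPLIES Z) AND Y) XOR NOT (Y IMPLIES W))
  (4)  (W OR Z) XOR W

(1) fails at (0,0,0,0): the formula yields 1, f is 0.
(3) fails at (0,0,0,0): the formula yields 1, f is 0.
(4) fails at (0,0,0,1): the formula yields 0, f is 1.
Only (2) survives; checking it on all 16 rows confirms it matches f.

2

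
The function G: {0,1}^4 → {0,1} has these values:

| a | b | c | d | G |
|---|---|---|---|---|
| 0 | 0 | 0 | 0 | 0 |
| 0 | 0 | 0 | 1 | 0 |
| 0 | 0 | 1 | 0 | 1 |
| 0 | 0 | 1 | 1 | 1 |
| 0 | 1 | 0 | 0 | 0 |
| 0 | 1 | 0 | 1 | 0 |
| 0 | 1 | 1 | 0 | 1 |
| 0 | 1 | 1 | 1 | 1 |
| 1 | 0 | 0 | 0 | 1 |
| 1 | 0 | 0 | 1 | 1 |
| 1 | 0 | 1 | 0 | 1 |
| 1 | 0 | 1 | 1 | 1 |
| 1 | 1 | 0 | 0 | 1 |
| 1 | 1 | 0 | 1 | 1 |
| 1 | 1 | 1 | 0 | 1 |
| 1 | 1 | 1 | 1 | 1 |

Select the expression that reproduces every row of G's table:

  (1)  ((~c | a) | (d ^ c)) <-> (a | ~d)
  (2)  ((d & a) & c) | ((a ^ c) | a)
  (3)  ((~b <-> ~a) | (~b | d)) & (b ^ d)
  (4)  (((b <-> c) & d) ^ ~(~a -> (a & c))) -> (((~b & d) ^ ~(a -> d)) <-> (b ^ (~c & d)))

(1) disagrees with G on (0,0,0,0) (formula → 1, table → 0); rule it out.
(3) disagrees with G on (0,0,0,1) (formula → 1, table → 0); rule it out.
(4) disagrees with G on (0,0,0,0) (formula → 1, table → 0); rule it out.
That leaves (2). Evaluating it on every row reproduces the table of G exactly.

2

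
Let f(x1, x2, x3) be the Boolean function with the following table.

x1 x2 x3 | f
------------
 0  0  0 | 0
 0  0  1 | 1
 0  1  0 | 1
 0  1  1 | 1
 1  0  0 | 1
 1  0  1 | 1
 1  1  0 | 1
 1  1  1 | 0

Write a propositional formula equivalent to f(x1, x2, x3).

f(x1, x2, x3) = NOT (((NOT x1 AND NOT x2) AND NOT x3) OR ((x1 AND x2) AND x3))

f is 0 on only 2 rows — (0,0,0), (1,1,1). Writing each as a minterm (¬x1·¬x2·¬x3, x1·x2·x3) and OR-ing them characterizes exactly where f=0, so f is the negation of that disjunction.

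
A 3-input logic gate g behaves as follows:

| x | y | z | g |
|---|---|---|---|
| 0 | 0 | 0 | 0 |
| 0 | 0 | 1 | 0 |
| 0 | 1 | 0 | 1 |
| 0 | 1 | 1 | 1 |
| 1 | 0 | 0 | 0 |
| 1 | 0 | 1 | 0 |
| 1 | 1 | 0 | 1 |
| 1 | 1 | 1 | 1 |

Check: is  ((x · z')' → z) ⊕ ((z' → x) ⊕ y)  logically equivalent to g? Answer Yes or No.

Yes

Test each input against both g and the formula:
  x=0, y=0, z=0: formula gives 0, g = 0 ✓
  x=0, y=0, z=1: formula gives 0, g = 0 ✓
  x=0, y=1, z=0: formula gives 1, g = 1 ✓
  x=0, y=1, z=1: formula gives 1, g = 1 ✓
  x=1, y=0, z=0: formula gives 0, g = 0 ✓
  … (the remaining 3 rows also agree.)
All 8 rows match — the expression computes g exactly.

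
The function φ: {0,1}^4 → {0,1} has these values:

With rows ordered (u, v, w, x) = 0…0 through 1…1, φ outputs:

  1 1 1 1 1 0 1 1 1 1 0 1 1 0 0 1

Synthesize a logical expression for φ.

φ(u, v, w, x) = NOT ((((((NOT u AND v) AND NOT w) AND x) OR (((u AND NOT v) AND w) AND NOT x)) OR (((u AND v) AND NOT w) AND x)) OR (((u AND v) AND w) AND NOT x))

The 0-rows are (0,1,0,1), (1,0,1,0), (1,1,0,1), (1,1,1,0). Take each as a conjunction (¬u·v·¬w·x, u·¬v·w·¬x, u·v·¬w·x, u·v·w·¬x), form their disjunction, and complement — that gives a formula that is 1 everywhere φ is.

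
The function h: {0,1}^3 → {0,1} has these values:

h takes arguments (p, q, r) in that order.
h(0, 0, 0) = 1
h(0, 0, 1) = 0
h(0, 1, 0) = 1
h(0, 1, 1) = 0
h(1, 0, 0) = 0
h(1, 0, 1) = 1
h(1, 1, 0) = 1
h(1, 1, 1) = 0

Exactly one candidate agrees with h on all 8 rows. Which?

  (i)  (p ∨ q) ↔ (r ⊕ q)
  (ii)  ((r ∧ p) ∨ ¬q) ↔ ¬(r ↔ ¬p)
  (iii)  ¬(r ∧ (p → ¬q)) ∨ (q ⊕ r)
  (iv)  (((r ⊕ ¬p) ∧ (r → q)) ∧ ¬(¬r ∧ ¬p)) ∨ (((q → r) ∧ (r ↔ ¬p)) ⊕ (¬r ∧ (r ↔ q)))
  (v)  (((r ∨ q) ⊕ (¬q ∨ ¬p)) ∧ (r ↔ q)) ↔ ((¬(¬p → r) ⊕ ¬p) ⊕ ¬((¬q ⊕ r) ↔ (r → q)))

i

(ii): at (0,1,0) it gives 0, but h = 1 — eliminated.
(iii): at (0,0,1) it gives 1, but h = 0 — eliminated.
(iv): at (0,0,1) it gives 1, but h = 0 — eliminated.
(v): at (0,0,0) it gives 0, but h = 1 — eliminated.
That leaves (i). Evaluating it on every row reproduces the table of h exactly.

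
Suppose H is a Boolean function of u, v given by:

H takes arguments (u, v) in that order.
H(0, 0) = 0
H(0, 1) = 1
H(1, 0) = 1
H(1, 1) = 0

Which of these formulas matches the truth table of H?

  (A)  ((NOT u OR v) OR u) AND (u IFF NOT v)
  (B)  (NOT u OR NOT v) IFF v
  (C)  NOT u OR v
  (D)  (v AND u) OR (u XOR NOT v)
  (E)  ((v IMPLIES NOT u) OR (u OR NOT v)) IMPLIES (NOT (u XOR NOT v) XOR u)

(B) disagrees with H on (1,0) (formula → 0, table → 1); rule it out.
(C) disagrees with H on (0,0) (formula → 1, table → 0); rule it out.
(D) disagrees with H on (0,0) (formula → 1, table → 0); rule it out.
(E) disagrees with H on (1,0) (formula → 0, table → 1); rule it out.
That leaves (A). Evaluating it on every row reproduces the table of H exactly.

A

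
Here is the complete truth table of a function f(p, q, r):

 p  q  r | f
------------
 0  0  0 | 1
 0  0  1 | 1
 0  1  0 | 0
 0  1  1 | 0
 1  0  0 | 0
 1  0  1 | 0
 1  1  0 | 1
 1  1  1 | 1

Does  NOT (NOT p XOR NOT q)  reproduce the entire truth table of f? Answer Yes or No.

Yes

Check the formula against f row by row:
  p=0, q=0, r=0: formula gives 1, f = 1 ✓
  p=0, q=0, r=1: formula gives 1, f = 1 ✓
  p=0, q=1, r=0: formula gives 0, f = 0 ✓
  p=0, q=1, r=1: formula gives 0, f = 0 ✓
  p=1, q=0, r=0: formula gives 0, f = 0 ✓
  … (the remaining 3 rows also agree.)
Every row agrees, so the formula is equivalent.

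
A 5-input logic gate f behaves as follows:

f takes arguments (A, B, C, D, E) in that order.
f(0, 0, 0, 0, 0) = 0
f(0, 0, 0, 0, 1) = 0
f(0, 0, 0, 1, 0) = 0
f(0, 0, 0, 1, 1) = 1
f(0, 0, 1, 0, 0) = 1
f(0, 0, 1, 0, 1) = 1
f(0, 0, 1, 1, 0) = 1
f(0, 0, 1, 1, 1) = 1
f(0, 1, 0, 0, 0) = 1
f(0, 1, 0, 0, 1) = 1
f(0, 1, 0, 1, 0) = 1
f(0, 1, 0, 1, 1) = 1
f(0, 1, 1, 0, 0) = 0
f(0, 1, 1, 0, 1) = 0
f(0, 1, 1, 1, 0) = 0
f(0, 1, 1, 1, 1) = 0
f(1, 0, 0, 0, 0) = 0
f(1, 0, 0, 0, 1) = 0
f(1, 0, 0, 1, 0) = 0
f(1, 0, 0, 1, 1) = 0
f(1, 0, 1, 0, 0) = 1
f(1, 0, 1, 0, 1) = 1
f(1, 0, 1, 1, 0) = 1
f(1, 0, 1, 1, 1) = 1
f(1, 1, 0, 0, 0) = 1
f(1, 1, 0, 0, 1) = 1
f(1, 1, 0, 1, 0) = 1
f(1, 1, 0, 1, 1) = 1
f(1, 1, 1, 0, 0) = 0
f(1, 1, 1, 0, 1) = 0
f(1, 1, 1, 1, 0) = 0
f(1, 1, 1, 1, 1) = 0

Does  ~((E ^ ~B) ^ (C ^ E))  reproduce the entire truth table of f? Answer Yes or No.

No

Test each input against both f and the formula:
  A=0, B=0, C=0, D=0, E=0: formula gives 0, f = 0 ✓
  A=0, B=0, C=0, D=0, E=1: formula gives 0, f = 0 ✓
  A=0, B=0, C=0, D=1, E=0: formula gives 0, f = 0 ✓
  A=0, B=0, C=0, D=1, E=1: formula gives 0, but f = 1 ✗
A single disagreement suffices: at (0,0,0,1,1) they differ, so the formula does not compute f.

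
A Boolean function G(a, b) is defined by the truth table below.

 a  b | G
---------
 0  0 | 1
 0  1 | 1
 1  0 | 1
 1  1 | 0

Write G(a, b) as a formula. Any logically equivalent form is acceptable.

The output is 0 only when every input is 1 — NAND of all inputs.

G(a, b) = NOT (a AND b)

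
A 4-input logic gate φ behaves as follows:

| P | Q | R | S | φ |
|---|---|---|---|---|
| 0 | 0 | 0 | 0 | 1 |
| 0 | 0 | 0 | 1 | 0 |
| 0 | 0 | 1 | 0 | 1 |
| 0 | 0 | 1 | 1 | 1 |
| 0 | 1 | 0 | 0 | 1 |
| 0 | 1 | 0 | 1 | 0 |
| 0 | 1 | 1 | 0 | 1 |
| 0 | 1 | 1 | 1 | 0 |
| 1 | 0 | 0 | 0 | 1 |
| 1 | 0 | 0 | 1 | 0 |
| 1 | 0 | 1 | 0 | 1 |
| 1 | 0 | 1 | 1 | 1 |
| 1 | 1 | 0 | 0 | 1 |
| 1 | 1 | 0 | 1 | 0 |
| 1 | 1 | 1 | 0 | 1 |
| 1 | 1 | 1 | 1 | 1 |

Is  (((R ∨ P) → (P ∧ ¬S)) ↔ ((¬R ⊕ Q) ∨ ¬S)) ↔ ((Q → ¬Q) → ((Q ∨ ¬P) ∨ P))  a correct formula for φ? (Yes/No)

No

Test each input against both φ and the formula:
  P=0, Q=0, R=0, S=0: formula gives 1, φ = 1 ✓
  P=0, Q=0, R=0, S=1: formula gives 1, but φ = 0 ✗
Row (0,0,0,1) is a counterexample, so the formula is not equivalent to φ.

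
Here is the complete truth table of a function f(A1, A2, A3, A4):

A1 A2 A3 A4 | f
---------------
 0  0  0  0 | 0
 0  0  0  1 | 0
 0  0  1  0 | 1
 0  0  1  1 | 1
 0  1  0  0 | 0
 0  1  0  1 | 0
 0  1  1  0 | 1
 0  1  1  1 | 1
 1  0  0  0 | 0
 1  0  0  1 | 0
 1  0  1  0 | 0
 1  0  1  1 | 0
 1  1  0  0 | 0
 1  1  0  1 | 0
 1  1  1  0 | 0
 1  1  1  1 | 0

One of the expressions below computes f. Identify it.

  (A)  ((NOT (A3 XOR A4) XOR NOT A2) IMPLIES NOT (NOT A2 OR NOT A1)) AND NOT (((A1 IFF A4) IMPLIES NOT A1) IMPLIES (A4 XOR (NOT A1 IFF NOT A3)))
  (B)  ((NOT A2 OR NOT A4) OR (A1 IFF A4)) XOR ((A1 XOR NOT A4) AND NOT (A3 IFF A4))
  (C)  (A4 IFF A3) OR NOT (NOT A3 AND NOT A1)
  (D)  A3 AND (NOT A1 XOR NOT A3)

D

(A) disagrees with f on (0,0,1,0) (formula → 0, table → 1); rule it out.
(B) disagrees with f on (0,0,0,0) (formula → 1, table → 0); rule it out.
(C) disagrees with f on (0,0,0,0) (formula → 1, table → 0); rule it out.
That leaves (D). Evaluating it on every row reproduces the table of f exactly.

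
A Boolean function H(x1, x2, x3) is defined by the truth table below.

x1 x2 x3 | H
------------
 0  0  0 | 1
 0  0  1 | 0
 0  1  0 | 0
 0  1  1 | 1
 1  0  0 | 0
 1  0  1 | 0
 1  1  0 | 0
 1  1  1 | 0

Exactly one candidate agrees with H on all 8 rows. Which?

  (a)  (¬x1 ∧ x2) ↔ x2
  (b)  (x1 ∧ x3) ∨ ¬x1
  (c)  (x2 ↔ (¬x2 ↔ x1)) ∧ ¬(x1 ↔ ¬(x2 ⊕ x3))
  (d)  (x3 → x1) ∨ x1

c

(a) fails at (0,0,1): the formula yields 1, H is 0.
(b) fails at (0,0,1): the formula yields 1, H is 0.
(d) fails at (0,1,0): the formula yields 1, H is 0.
(c) is the remaining candidate, and it agrees with H on all 8 inputs.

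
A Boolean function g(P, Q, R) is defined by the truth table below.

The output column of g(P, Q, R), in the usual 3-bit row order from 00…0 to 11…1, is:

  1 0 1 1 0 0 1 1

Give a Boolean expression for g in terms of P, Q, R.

g(P, Q, R) = ((((P' · Q') · R) + ((P · Q') · R')) + ((P · Q') · R))'

g is 0 on only 3 rows — (0,0,1), (1,0,0), (1,0,1). Writing each as a minterm (¬P·¬Q·R, P·¬Q·¬R, P·¬Q·R) and OR-ing them characterizes exactly where g=0, so g is the negation of that disjunction.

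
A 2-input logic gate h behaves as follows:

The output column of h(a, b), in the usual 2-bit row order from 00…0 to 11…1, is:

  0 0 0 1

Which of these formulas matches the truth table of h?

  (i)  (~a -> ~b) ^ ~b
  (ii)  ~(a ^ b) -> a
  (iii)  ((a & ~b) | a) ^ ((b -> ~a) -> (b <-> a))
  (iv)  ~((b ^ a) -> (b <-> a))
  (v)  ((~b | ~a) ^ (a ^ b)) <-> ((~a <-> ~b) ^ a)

(ii): at (0,1) it gives 1, but h = 0 — eliminated.
(iii): at (0,0) it gives 1, but h = 0 — eliminated.
(iv): at (0,1) it gives 1, but h = 0 — eliminated.
(v): at (0,0) it gives 1, but h = 0 — eliminated.
Only (i) survives; checking it on all 4 rows confirms it matches h.

i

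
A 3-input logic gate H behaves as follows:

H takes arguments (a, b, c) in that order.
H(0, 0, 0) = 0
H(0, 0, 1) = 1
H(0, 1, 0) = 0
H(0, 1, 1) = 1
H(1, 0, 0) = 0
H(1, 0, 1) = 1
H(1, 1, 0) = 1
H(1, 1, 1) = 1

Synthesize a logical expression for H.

H(a, b, c) = NOT ((((NOT a AND NOT b) AND NOT c) OR ((NOT a AND b) AND NOT c)) OR ((a AND NOT b) AND NOT c))

The 0-rows are (0,0,0), (0,1,0), (1,0,0). Take each as a conjunction (¬a·¬b·¬c, ¬a·b·¬c, a·¬b·¬c), form their disjunction, and complement — that gives a formula that is 1 everywhere H is.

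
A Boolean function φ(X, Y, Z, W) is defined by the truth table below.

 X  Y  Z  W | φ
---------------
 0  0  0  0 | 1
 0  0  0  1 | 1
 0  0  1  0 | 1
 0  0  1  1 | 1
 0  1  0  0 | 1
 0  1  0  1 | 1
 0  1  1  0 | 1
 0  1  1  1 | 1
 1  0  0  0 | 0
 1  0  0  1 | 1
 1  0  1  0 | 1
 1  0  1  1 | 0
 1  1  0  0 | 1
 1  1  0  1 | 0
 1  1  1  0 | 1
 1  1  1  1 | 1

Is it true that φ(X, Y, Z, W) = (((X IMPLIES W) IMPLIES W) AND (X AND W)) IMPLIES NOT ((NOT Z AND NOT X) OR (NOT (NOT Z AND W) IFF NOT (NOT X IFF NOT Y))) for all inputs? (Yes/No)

Evaluate (((X IMPLIES W) IMPLIES W) AND (X AND W)) IMPLIES NOT ((NOT Z AND NOT X) OR (NOT (NOT Z AND W) IFF NOT (NOT X IFF NOT Y))) on each row and compare to φ:
  X=0, Y=0, Z=0, W=0: formula gives 1, φ = 1 ✓
  X=0, Y=0, Z=0, W=1: formula gives 1, φ = 1 ✓
  X=0, Y=0, Z=1, W=0: formula gives 1, φ = 1 ✓
  X=0, Y=0, Z=1, W=1: formula gives 1, φ = 1 ✓
  …
  X=1, Y=0, Z=0, W=0: formula gives 1, but φ = 0 ✗
Row (1,0,0,0) is a counterexample, so the formula is not equivalent to φ.

No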